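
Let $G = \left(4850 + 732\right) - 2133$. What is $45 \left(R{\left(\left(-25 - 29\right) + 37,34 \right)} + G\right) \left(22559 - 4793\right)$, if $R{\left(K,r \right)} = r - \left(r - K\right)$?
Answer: $2743781040$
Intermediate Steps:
$R{\left(K,r \right)} = K$ ($R{\left(K,r \right)} = r + \left(K - r\right) = K$)
$G = 3449$ ($G = 5582 - 2133 = 3449$)
$45 \left(R{\left(\left(-25 - 29\right) + 37,34 \right)} + G\right) \left(22559 - 4793\right) = 45 \left(\left(\left(-25 - 29\right) + 37\right) + 3449\right) \left(22559 - 4793\right) = 45 \left(\left(-54 + 37\right) + 3449\right) 17766 = 45 \left(-17 + 3449\right) 17766 = 45 \cdot 3432 \cdot 17766 = 45 \cdot 60972912 = 2743781040$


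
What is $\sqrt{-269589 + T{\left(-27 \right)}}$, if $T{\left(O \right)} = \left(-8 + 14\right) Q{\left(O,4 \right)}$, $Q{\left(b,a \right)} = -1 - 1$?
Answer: $i \sqrt{269601} \approx 519.23 i$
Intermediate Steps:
$Q{\left(b,a \right)} = -2$
$T{\left(O \right)} = -12$ ($T{\left(O \right)} = \left(-8 + 14\right) \left(-2\right) = 6 \left(-2\right) = -12$)
$\sqrt{-269589 + T{\left(-27 \right)}} = \sqrt{-269589 - 12} = \sqrt{-269601} = i \sqrt{269601}$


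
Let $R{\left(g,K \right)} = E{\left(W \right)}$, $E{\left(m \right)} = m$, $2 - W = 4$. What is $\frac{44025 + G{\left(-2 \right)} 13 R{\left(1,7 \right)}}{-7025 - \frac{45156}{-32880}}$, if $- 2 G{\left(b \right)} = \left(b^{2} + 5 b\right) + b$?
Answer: $- \frac{120343540}{19244737} \approx -6.2533$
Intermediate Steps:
$W = -2$ ($W = 2 - 4 = -2$)
$R{\left(g,K \right)} = -2$
$G{\left(b \right)} = - 3 b - \frac{b^{2}}{2}$ ($G{\left(b \right)} = - \frac{\left(b^{2} + 5 b\right) + b}{2} = - \frac{b^{2} + 6 b}{2} = - 3 b - \frac{b^{2}}{2}$)
$\frac{44025 + G{\left(-2 \right)} 13 R{\left(1,7 \right)}}{-7025 - \frac{45156}{-32880}} = \frac{44025 + \left(- \frac{1}{2}\right) \left(-2\right) \left(6 - 2\right) 13 \left(-2\right)}{-7025 - \frac{45156}{-32880}} = \frac{44025 + \left(- \frac{1}{2}\right) \left(-2\right) 4 \cdot 13 \left(-2\right)}{-7025 - - \frac{3763}{2740}} = \frac{44025 + 4 \cdot 13 \left(-2\right)}{-7025 + \frac{3763}{2740}} = \frac{44025 + 52 \left(-2\right)}{- \frac{19244737}{2740}} = \left(44025 - 104\right) \left(- \frac{2740}{19244737}\right) = 43921 \left(- \frac{2740}{19244737}\right) = - \frac{120343540}{19244737}$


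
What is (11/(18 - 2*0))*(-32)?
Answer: -176/9 ≈ -19.556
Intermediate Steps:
(11/(18 - 2*0))*(-32) = (11/(18 + 0))*(-32) = (11/18)*(-32) = -176/9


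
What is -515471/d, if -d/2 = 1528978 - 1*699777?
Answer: 515471/1658402 ≈ 0.31082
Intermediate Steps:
d = -1658402 (d = -2*(1528978 - 1*699777) = -2*(1528978 - 699777) = -2*829201 = -1658402)
-515471/d = -515471/(-1658402) = -515471*(-1/1658402) = 515471/1658402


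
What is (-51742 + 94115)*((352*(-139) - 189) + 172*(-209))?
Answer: -3604459245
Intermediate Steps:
(-51742 + 94115)*((352*(-139) - 189) + 172*(-209)) = 42373*((-48928 - 189) - 35948) = 42373*(-49117 - 35948) = 42373*(-85065) = -3604459245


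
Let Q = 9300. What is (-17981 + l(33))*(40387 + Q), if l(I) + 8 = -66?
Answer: -897098785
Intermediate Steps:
l(I) = -74 (l(I) = -8 - 66 = -74)
(-17981 + l(33))*(40387 + Q) = (-17981 - 74)*(40387 + 9300) = -18055*49687 = -897098785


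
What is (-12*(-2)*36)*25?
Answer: 21600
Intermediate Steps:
(-12*(-2)*36)*25 = (24*36)*25 = 864*25 = 21600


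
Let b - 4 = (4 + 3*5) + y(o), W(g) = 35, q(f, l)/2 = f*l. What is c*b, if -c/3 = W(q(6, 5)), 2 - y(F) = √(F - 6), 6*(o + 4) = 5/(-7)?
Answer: -2625 + 25*I*√714/2 ≈ -2625.0 + 334.01*I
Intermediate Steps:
o = -173/42 (o = -4 + (5/(-7))/6 = -4 + (5*(-⅐))/6 = -4 + (⅙)*(-5/7) = -4 - 5/42 = -173/42 ≈ -4.1190)
q(f, l) = 2*f*l (q(f, l) = 2*(f*l) = 2*f*l)
y(F) = 2 - √(-6 + F) (y(F) = 2 - √(F - 6) = 2 - √(-6 + F))
c = -105 (c = -3*35 = -105)
b = 25 - 5*I*√714/42 (b = 4 + ((4 + 3*5) + (2 - √(-6 - 173/42))) = 4 + ((4 + 15) + (2 - √(-425/42))) = 4 + (19 + (2 - 5*I*√714/42)) = 4 + (21 - 5*I*√714/42) = 25 - 5*I*√714/42 ≈ 25.0 - 3.181*I)
c*b = -105*(25 - 5*I*√714/42) = -2625 + 25*I*√714/2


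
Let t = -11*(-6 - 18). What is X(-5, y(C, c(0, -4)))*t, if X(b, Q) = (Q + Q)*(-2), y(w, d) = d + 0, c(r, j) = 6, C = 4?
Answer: -6336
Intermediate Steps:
y(w, d) = d
t = 264 (t = -11*(-24) = 264)
X(b, Q) = -4*Q (X(b, Q) = (2*Q)*(-2) = -4*Q)
X(-5, y(C, c(0, -4)))*t = -4*6*264 = -24*264 = -6336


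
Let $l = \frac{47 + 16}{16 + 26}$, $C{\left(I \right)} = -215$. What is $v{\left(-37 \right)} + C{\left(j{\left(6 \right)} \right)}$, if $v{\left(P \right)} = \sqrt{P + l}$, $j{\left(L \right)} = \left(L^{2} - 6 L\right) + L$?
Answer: $-215 + \frac{i \sqrt{142}}{2} \approx -215.0 + 5.9582 i$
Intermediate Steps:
$j{\left(L \right)} = L^{2} - 5 L$
$l = \frac{3}{2}$ ($l = \frac{63}{42} = 63 \cdot \frac{1}{42} = \frac{3}{2} \approx 1.5$)
$v{\left(P \right)} = \sqrt{\frac{3}{2} + P}$ ($v{\left(P \right)} = \sqrt{P + \frac{3}{2}} = \sqrt{\frac{3}{2} + P}$)
$v{\left(-37 \right)} + C{\left(j{\left(6 \right)} \right)} = \frac{\sqrt{6 + 4 \left(-37\right)}}{2} - 215 = \frac{\sqrt{6 - 148}}{2} - 215 = \frac{\sqrt{-142}}{2} - 215 = \frac{i \sqrt{142}}{2} - 215 = -215 + \frac{i \sqrt{142}}{2}$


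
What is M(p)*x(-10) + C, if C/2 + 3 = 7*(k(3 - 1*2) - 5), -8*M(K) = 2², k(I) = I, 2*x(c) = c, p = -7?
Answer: -119/2 ≈ -59.500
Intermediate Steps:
x(c) = c/2
M(K) = -½ (M(K) = -⅛*2² = -⅛*4 = -½)
C = -62 (C = -6 + 2*(7*((3 - 1*2) - 5)) = -6 + 2*(7*((3 - 2) - 5)) = -6 + 2*(7*(1 - 5)) = -6 + 2*(7*(-4)) = -6 + 2*(-28) = -6 - 56 = -62)
M(p)*x(-10) + C = -(-10)/4 - 62 = -½*(-5) - 62 = 5/2 - 62 = -119/2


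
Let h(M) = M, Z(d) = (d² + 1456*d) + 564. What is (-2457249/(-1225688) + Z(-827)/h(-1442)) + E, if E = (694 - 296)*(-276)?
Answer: -96754772617739/883721048 ≈ -1.0949e+5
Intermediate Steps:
Z(d) = 564 + d² + 1456*d
E = -109848 (E = 398*(-276) = -109848)
(-2457249/(-1225688) + Z(-827)/h(-1442)) + E = (-2457249/(-1225688) + (564 + (-827)² + 1456*(-827))/(-1442)) - 109848 = (-2457249*(-1/1225688) + (564 + 683929 - 1204112)*(-1/1442)) - 109848 = (2457249/1225688 - 519619*(-1/1442)) - 109848 = (2457249/1225688 + 519619/1442) - 109848 = 320217062965/883721048 - 109848 = -96754772617739/883721048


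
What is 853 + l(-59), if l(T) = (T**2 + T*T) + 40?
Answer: 7855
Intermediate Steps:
l(T) = 40 + 2*T**2 (l(T) = (T**2 + T**2) + 40 = 2*T**2 + 40 = 40 + 2*T**2)
853 + l(-59) = 853 + (40 + 2*(-59)**2) = 853 + (40 + 2*3481) = 853 + (40 + 6962) = 853 + 7002 = 7855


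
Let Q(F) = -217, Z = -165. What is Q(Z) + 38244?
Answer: 38027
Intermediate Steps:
Q(Z) + 38244 = -217 + 38244 = 38027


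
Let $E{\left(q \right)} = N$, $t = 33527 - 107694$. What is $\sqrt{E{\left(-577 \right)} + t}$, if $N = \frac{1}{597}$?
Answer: $\frac{i \sqrt{26433785706}}{597} \approx 272.34 i$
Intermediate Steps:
$t = -74167$ ($t = 33527 - 107694 = -74167$)
$N = \frac{1}{597} \approx 0.001675$
$E{\left(q \right)} = \frac{1}{597}$
$\sqrt{E{\left(-577 \right)} + t} = \sqrt{\frac{1}{597} - 74167} = \sqrt{- \frac{44277698}{597}} = \frac{i \sqrt{26433785706}}{597}$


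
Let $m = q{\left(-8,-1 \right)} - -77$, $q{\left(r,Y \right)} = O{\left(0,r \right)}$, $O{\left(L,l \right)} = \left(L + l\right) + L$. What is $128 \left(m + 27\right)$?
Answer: $12288$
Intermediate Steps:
$O{\left(L,l \right)} = l + 2 L$
$q{\left(r,Y \right)} = r$ ($q{\left(r,Y \right)} = r + 2 \cdot 0 = r + 0 = r$)
$m = 69$ ($m = -8 - -77 = -8 + 77 = 69$)
$128 \left(m + 27\right) = 128 \left(69 + 27\right) = 128 \cdot 96 = 12288$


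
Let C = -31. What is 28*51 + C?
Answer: 1397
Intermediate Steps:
28*51 + C = 28*51 - 31 = 1428 - 31 = 1397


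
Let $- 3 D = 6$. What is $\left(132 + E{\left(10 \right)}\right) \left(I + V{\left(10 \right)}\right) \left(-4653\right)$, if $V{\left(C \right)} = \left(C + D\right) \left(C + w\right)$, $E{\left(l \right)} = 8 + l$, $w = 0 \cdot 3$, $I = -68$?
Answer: $-8375400$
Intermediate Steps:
$D = -2$ ($D = \left(- \frac{1}{3}\right) 6 = -2$)
$w = 0$
$V{\left(C \right)} = C \left(-2 + C\right)$ ($V{\left(C \right)} = \left(C - 2\right) \left(C + 0\right) = \left(-2 + C\right) C = C \left(-2 + C\right)$)
$\left(132 + E{\left(10 \right)}\right) \left(I + V{\left(10 \right)}\right) \left(-4653\right) = \left(132 + \left(8 + 10\right)\right) \left(-68 + 10 \left(-2 + 10\right)\right) \left(-4653\right) = \left(132 + 18\right) \left(-68 + 10 \cdot 8\right) \left(-4653\right) = 150 \left(-68 + 80\right) \left(-4653\right) = 150 \cdot 12 \left(-4653\right) = 1800 \left(-4653\right) = -8375400$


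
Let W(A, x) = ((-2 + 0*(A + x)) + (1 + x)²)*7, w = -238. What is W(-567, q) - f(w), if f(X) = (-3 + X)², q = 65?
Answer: -27603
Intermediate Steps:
W(A, x) = -14 + 7*(1 + x)² (W(A, x) = ((-2 + 0) + (1 + x)²)*7 = (-2 + (1 + x)²)*7 = -14 + 7*(1 + x)²)
W(-567, q) - f(w) = (-14 + 7*(1 + 65)²) - (-3 - 238)² = (-14 + 7*66²) - 1*(-241)² = (-14 + 7*4356) - 1*58081 = (-14 + 30492) - 58081 = 30478 - 58081 = -27603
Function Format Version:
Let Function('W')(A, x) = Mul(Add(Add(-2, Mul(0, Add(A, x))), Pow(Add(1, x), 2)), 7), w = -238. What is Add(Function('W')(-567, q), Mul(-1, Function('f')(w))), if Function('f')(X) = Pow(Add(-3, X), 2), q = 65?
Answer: -27603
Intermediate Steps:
Function('W')(A, x) = Add(-14, Mul(7, Pow(Add(1, x), 2))) (Function('W')(A, x) = Mul(Add(Add(-2, 0), Pow(Add(1, x), 2)), 7) = Mul(Add(-2, Pow(Add(1, x), 2)), 7) = Add(-14, Mul(7, Pow(Add(1, x), 2))))
Add(Function('W')(-567, q), Mul(-1, Function('f')(w))) = Add(Add(-14, Mul(7, Pow(Add(1, 65), 2))), Mul(-1, Pow(Add(-3, -238), 2))) = Add(Add(-14, Mul(7, Pow(66, 2))), Mul(-1, Pow(-241, 2))) = Add(Add(-14, Mul(7, 4356)), Mul(-1, 58081)) = Add(Add(-14, 30492), -58081) = Add(30478, -58081) = -27603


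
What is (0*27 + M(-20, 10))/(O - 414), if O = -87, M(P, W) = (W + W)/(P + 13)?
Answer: 20/3507 ≈ 0.0057029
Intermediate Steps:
M(P, W) = 2*W/(13 + P) (M(P, W) = (2*W)/(13 + P) = 2*W/(13 + P))
(0*27 + M(-20, 10))/(O - 414) = (0*27 + 2*10/(13 - 20))/(-87 - 414) = (0 + 2*10/(-7))/(-501) = (0 + 2*10*(-⅐))*(-1/501) = (0 - 20/7)*(-1/501) = -20/7*(-1/501) = 20/3507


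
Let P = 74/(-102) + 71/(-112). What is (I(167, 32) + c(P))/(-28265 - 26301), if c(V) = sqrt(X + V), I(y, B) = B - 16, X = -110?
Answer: -8/27283 - I*sqrt(227082345)/77920248 ≈ -0.00029322 - 0.00019339*I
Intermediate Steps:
P = -7765/5712 (P = 74*(-1/102) + 71*(-1/112) = -37/51 - 71/112 = -7765/5712 ≈ -1.3594)
I(y, B) = -16 + B
c(V) = sqrt(-110 + V)
(I(167, 32) + c(P))/(-28265 - 26301) = ((-16 + 32) + sqrt(-110 - 7765/5712))/(-28265 - 26301) = (16 + sqrt(-636085/5712))/(-54566) = (16 + I*sqrt(227082345)/1428)*(-1/54566) = -8/27283 - I*sqrt(227082345)/77920248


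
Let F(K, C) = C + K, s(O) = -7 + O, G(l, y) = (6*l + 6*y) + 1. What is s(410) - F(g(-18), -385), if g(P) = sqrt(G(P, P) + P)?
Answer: 788 - I*sqrt(233) ≈ 788.0 - 15.264*I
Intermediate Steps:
G(l, y) = 1 + 6*l + 6*y
g(P) = sqrt(1 + 13*P) (g(P) = sqrt((1 + 6*P + 6*P) + P) = sqrt((1 + 12*P) + P) = sqrt(1 + 13*P))
s(410) - F(g(-18), -385) = (-7 + 410) - (-385 + sqrt(1 + 13*(-18))) = 403 - (-385 + sqrt(1 - 234)) = 403 - (-385 + sqrt(-233)) = 403 - (-385 + I*sqrt(233)) = 403 + (385 - I*sqrt(233)) = 788 - I*sqrt(233)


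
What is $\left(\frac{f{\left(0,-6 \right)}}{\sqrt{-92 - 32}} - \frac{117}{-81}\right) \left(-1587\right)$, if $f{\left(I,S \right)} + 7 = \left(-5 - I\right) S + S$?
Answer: $- \frac{6877}{3} + \frac{26979 i \sqrt{31}}{62} \approx -2292.3 + 2422.8 i$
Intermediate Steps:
$f{\left(I,S \right)} = -7 + S + S \left(-5 - I\right)$ ($f{\left(I,S \right)} = -7 + \left(\left(-5 - I\right) S + S\right) = -7 + \left(S \left(-5 - I\right) + S\right) = -7 + \left(S + S \left(-5 - I\right)\right) = -7 + S + S \left(-5 - I\right)$)
$\left(\frac{f{\left(0,-6 \right)}}{\sqrt{-92 - 32}} - \frac{117}{-81}\right) \left(-1587\right) = \left(\frac{-7 - -24 - 0 \left(-6\right)}{\sqrt{-92 - 32}} - \frac{117}{-81}\right) \left(-1587\right) = \left(\frac{-7 + 24 + 0}{\sqrt{-124}} - - \frac{13}{9}\right) \left(-1587\right) = \left(\frac{17}{2 i \sqrt{31}} + \frac{13}{9}\right) \left(-1587\right) = \left(17 \left(- \frac{i \sqrt{31}}{62}\right) + \frac{13}{9}\right) \left(-1587\right) = \left(- \frac{17 i \sqrt{31}}{62} + \frac{13}{9}\right) \left(-1587\right) = \left(\frac{13}{9} - \frac{17 i \sqrt{31}}{62}\right) \left(-1587\right) = - \frac{6877}{3} + \frac{26979 i \sqrt{31}}{62}$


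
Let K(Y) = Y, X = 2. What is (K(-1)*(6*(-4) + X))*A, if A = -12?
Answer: -264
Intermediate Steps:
(K(-1)*(6*(-4) + X))*A = -(6*(-4) + 2)*(-12) = -(-24 + 2)*(-12) = -1*(-22)*(-12) = 22*(-12) = -264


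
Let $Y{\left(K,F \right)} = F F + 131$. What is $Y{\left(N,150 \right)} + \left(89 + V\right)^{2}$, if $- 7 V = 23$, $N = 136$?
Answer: $\frac{1468919}{49} \approx 29978.0$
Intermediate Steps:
$V = - \frac{23}{7}$ ($V = \left(- \frac{1}{7}\right) 23 = - \frac{23}{7} \approx -3.2857$)
$Y{\left(K,F \right)} = 131 + F^{2}$ ($Y{\left(K,F \right)} = F^{2} + 131 = 131 + F^{2}$)
$Y{\left(N,150 \right)} + \left(89 + V\right)^{2} = \left(131 + 150^{2}\right) + \left(89 - \frac{23}{7}\right)^{2} = \left(131 + 22500\right) + \left(\frac{600}{7}\right)^{2} = 22631 + \frac{360000}{49} = \frac{1468919}{49}$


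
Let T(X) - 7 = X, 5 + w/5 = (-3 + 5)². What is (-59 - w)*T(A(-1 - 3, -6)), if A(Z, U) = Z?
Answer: -162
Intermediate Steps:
w = -5 (w = -25 + 5*(-3 + 5)² = -25 + 5*2² = -25 + 5*4 = -25 + 20 = -5)
T(X) = 7 + X
(-59 - w)*T(A(-1 - 3, -6)) = (-59 - 1*(-5))*(7 + (-1 - 3)) = (-59 + 5)*(7 - 4) = -54*3 = -162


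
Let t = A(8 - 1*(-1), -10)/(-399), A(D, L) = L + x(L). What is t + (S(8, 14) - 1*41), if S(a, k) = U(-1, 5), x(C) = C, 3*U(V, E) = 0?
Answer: -16339/399 ≈ -40.950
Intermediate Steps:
U(V, E) = 0 (U(V, E) = (1/3)*0 = 0)
S(a, k) = 0
A(D, L) = 2*L (A(D, L) = L + L = 2*L)
t = 20/399 (t = (2*(-10))/(-399) = -20*(-1/399) = 20/399 ≈ 0.050125)
t + (S(8, 14) - 1*41) = 20/399 + (0 - 1*41) = 20/399 + (0 - 41) = 20/399 - 41 = -16339/399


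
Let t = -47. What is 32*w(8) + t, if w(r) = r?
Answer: 209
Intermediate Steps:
32*w(8) + t = 32*8 - 47 = 256 - 47 = 209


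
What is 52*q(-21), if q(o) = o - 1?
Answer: -1144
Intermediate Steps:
q(o) = -1 + o
52*q(-21) = 52*(-1 - 21) = 52*(-22) = -1144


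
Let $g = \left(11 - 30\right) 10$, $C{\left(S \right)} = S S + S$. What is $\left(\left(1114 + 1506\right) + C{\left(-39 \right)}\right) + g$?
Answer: $3912$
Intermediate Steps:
$C{\left(S \right)} = S + S^{2}$ ($C{\left(S \right)} = S^{2} + S = S + S^{2}$)
$g = -190$ ($g = \left(-19\right) 10 = -190$)
$\left(\left(1114 + 1506\right) + C{\left(-39 \right)}\right) + g = \left(\left(1114 + 1506\right) - 39 \left(1 - 39\right)\right) - 190 = \left(2620 - -1482\right) - 190 = \left(2620 + 1482\right) - 190 = 4102 - 190 = 3912$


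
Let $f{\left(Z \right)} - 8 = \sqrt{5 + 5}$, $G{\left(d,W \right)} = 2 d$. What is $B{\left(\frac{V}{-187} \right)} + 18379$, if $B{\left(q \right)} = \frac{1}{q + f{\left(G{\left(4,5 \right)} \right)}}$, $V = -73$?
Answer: $\frac{38818046312}{2112071} - \frac{34969 \sqrt{10}}{2112071} \approx 18379.0$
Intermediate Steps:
$f{\left(Z \right)} = 8 + \sqrt{10}$ ($f{\left(Z \right)} = 8 + \sqrt{5 + 5} = 8 + \sqrt{10}$)
$B{\left(q \right)} = \frac{1}{8 + q + \sqrt{10}}$ ($B{\left(q \right)} = \frac{1}{q + \left(8 + \sqrt{10}\right)} = \frac{1}{8 + q + \sqrt{10}}$)
$B{\left(\frac{V}{-187} \right)} + 18379 = \frac{1}{8 - \frac{73}{-187} + \sqrt{10}} + 18379 = \frac{1}{8 - - \frac{73}{187} + \sqrt{10}} + 18379 = \frac{1}{8 + \frac{73}{187} + \sqrt{10}} + 18379 = \frac{1}{\frac{1569}{187} + \sqrt{10}} + 18379 = 18379 + \frac{1}{\frac{1569}{187} + \sqrt{10}}$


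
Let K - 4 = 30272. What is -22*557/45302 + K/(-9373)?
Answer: -743210047/212307823 ≈ -3.5006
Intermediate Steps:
K = 30276 (K = 4 + 30272 = 30276)
-22*557/45302 + K/(-9373) = -22*557/45302 + 30276/(-9373) = -12254*1/45302 + 30276*(-1/9373) = -6127/22651 - 30276/9373 = -743210047/212307823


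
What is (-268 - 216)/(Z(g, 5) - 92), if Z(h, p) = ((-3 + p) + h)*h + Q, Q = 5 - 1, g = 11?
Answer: -44/5 ≈ -8.8000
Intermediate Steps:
Q = 4
Z(h, p) = 4 + h*(-3 + h + p) (Z(h, p) = ((-3 + p) + h)*h + 4 = (-3 + h + p)*h + 4 = h*(-3 + h + p) + 4 = 4 + h*(-3 + h + p))
(-268 - 216)/(Z(g, 5) - 92) = (-268 - 216)/((4 + 11² - 3*11 + 11*5) - 92) = -484/((4 + 121 - 33 + 55) - 92) = -484/(147 - 92) = -484/55 = -484*1/55 = -44/5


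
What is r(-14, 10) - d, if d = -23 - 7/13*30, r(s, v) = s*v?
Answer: -1311/13 ≈ -100.85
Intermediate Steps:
d = -509/13 (d = -23 - 7*1/13*30 = -23 - 7/13*30 = -23 - 210/13 = -509/13 ≈ -39.154)
r(-14, 10) - d = -14*10 - 1*(-509/13) = -140 + 509/13 = -1311/13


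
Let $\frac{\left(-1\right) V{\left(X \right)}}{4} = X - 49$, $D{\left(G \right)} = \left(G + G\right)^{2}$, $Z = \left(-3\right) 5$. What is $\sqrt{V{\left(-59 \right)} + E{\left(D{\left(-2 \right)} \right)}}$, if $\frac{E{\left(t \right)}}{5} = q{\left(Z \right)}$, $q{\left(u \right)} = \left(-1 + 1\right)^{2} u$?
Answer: $12 \sqrt{3} \approx 20.785$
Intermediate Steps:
$Z = -15$
$D{\left(G \right)} = 4 G^{2}$ ($D{\left(G \right)} = \left(2 G\right)^{2} = 4 G^{2}$)
$q{\left(u \right)} = 0$ ($q{\left(u \right)} = 0^{2} u = 0 u = 0$)
$E{\left(t \right)} = 0$ ($E{\left(t \right)} = 5 \cdot 0 = 0$)
$V{\left(X \right)} = 196 - 4 X$ ($V{\left(X \right)} = - 4 \left(X - 49\right) = - 4 \left(-49 + X\right) = 196 - 4 X$)
$\sqrt{V{\left(-59 \right)} + E{\left(D{\left(-2 \right)} \right)}} = \sqrt{\left(196 - -236\right) + 0} = \sqrt{\left(196 + 236\right) + 0} = \sqrt{432 + 0} = \sqrt{432} = 12 \sqrt{3}$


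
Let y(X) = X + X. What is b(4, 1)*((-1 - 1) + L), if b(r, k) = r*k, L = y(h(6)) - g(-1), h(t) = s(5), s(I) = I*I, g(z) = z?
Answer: 196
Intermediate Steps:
s(I) = I²
h(t) = 25 (h(t) = 5² = 25)
y(X) = 2*X
L = 51 (L = 2*25 - 1*(-1) = 50 + 1 = 51)
b(r, k) = k*r
b(4, 1)*((-1 - 1) + L) = (1*4)*((-1 - 1) + 51) = 4*(-2 + 51) = 4*49 = 196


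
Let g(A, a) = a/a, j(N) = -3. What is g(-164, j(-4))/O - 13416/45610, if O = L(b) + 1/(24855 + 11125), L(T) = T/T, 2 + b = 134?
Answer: 579163352/820546705 ≈ 0.70583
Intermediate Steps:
g(A, a) = 1
b = 132 (b = -2 + 134 = 132)
L(T) = 1
O = 35981/35980 (O = 1 + 1/(24855 + 11125) = 1 + 1/35980 = 35981/35980 ≈ 1.0000)
g(-164, j(-4))/O - 13416/45610 = 1/(35981/35980) - 13416/45610 = 1*(35980/35981) - 13416*1/45610 = 35980/35981 - 6708/22805 = 579163352/820546705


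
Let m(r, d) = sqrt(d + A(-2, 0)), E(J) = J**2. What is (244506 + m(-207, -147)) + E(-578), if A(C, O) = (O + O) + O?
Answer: 578590 + 7*I*sqrt(3) ≈ 5.7859e+5 + 12.124*I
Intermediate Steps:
A(C, O) = 3*O (A(C, O) = 2*O + O = 3*O)
m(r, d) = sqrt(d) (m(r, d) = sqrt(d + 3*0) = sqrt(d + 0) = sqrt(d))
(244506 + m(-207, -147)) + E(-578) = (244506 + sqrt(-147)) + (-578)**2 = (244506 + 7*I*sqrt(3)) + 334084 = 578590 + 7*I*sqrt(3)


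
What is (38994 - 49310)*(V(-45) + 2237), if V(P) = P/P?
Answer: -23087208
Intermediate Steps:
V(P) = 1
(38994 - 49310)*(V(-45) + 2237) = (38994 - 49310)*(1 + 2237) = -10316*2238 = -23087208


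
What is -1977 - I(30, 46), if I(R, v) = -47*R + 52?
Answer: -619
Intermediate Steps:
I(R, v) = 52 - 47*R
-1977 - I(30, 46) = -1977 - (52 - 47*30) = -1977 - (52 - 1410) = -1977 - 1*(-1358) = -1977 + 1358 = -619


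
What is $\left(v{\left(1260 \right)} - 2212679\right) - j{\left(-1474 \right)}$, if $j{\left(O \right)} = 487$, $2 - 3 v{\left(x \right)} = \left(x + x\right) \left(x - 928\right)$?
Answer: $- \frac{7476136}{3} \approx -2.492 \cdot 10^{6}$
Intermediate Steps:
$v{\left(x \right)} = \frac{2}{3} - \frac{2 x \left(-928 + x\right)}{3}$ ($v{\left(x \right)} = \frac{2}{3} - \frac{\left(x + x\right) \left(x - 928\right)}{3} = \frac{2}{3} - \frac{2 x \left(-928 + x\right)}{3}$)
$\left(v{\left(1260 \right)} - 2212679\right) - j{\left(-1474 \right)} = \left(\left(\frac{2}{3} - \frac{2 \cdot 1260^{2}}{3} + \frac{1856}{3} \cdot 1260\right) - 2212679\right) - 487 = \left(\left(\frac{2}{3} - 1058400 + 779520\right) - 2212679\right) - 487 = \left(- \frac{836638}{3} - 2212679\right) - 487 = - \frac{7474675}{3} - 487 = - \frac{7476136}{3}$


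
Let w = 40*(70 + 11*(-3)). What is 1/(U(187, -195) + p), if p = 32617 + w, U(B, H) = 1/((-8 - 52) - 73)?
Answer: 133/4534900 ≈ 2.9328e-5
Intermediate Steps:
w = 1480 (w = 40*(70 - 33) = 40*37 = 1480)
U(B, H) = -1/133 (U(B, H) = 1/(-60 - 73) = 1/(-133) = -1/133)
p = 34097 (p = 32617 + 1480 = 34097)
1/(U(187, -195) + p) = 1/(-1/133 + 34097) = 1/(4534900/133) = 133/4534900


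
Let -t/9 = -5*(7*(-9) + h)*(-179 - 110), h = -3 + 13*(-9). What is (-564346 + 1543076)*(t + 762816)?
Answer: 3075885111630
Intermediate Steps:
h = -120 (h = -3 - 117 = -120)
t = 2379915 (t = -(-45)*(7*(-9) - 120)*(-179 - 110) = -(-45)*(-63 - 120)*(-289) = -(-45)*(-183*(-289)) = -(-45)*52887 = -9*(-264435) = 2379915)
(-564346 + 1543076)*(t + 762816) = (-564346 + 1543076)*(2379915 + 762816) = 978730*3142731 = 3075885111630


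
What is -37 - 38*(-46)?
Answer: 1711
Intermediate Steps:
-37 - 38*(-46) = -37 + 1748 = 1711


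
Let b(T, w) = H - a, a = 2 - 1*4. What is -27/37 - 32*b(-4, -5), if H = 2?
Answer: -4763/37 ≈ -128.73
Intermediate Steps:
a = -2 (a = 2 - 4 = -2)
b(T, w) = 4 (b(T, w) = 2 - 1*(-2) = 2 + 2 = 4)
-27/37 - 32*b(-4, -5) = -27/37 - 32*4 = -27*1/37 - 128 = -27/37 - 128 = -4763/37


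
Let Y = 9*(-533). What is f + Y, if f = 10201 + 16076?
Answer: 21480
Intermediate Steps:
f = 26277
Y = -4797
f + Y = 26277 - 4797 = 21480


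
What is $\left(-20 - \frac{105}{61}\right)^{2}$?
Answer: $\frac{1755625}{3721} \approx 471.82$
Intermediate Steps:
$\left(-20 - \frac{105}{61}\right)^{2} = \left(- \frac{1325}{61}\right)^{2} = \frac{1755625}{3721}$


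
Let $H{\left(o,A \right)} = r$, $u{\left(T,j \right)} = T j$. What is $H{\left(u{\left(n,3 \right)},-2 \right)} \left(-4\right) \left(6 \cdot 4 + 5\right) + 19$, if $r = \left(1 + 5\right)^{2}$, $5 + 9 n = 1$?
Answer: $-4157$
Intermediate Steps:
$n = - \frac{4}{9}$ ($n = - \frac{5}{9} + \frac{1}{9} \cdot 1 = - \frac{5}{9} + \frac{1}{9} = - \frac{4}{9} \approx -0.44444$)
$r = 36$ ($r = 6^{2} = 36$)
$H{\left(o,A \right)} = 36$
$H{\left(u{\left(n,3 \right)},-2 \right)} \left(-4\right) \left(6 \cdot 4 + 5\right) + 19 = 36 \left(-4\right) \left(6 \cdot 4 + 5\right) + 19 = - 144 \left(24 + 5\right) + 19 = \left(-144\right) 29 + 19 = -4176 + 19 = -4157$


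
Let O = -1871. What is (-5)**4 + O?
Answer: -1246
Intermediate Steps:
(-5)**4 + O = (-5)**4 - 1871 = 625 - 1871 = -1246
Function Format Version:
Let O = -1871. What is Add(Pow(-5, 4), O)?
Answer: -1246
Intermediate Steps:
Add(Pow(-5, 4), O) = Add(Pow(-5, 4), -1871) = Add(625, -1871) = -1246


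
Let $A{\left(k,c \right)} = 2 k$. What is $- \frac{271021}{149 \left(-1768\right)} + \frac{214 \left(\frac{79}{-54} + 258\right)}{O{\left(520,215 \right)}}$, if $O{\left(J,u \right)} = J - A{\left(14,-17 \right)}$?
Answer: $\frac{98519464259}{874857672} \approx 112.61$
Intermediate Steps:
$O{\left(J,u \right)} = -28 + J$ ($O{\left(J,u \right)} = J - 2 \cdot 14 = J - 28 = -28 + J$)
$- \frac{271021}{149 \left(-1768\right)} + \frac{214 \left(\frac{79}{-54} + 258\right)}{O{\left(520,215 \right)}} = - \frac{271021}{149 \left(-1768\right)} + \frac{214 \left(\frac{79}{-54} + 258\right)}{-28 + 520} = - \frac{271021}{-263432} + \frac{214 \left(79 \left(- \frac{1}{54}\right) + 258\right)}{492} = \left(-271021\right) \left(- \frac{1}{263432}\right) + 214 \left(- \frac{79}{54} + 258\right) \frac{1}{492} = \frac{271021}{263432} + 214 \cdot \frac{13853}{54} \cdot \frac{1}{492} = \frac{271021}{263432} + \frac{1482271}{27} \cdot \frac{1}{492} = \frac{271021}{263432} + \frac{1482271}{13284} = \frac{98519464259}{874857672}$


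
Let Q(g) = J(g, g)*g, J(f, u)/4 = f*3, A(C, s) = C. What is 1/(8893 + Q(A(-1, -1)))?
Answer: 1/8905 ≈ 0.00011230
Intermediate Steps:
J(f, u) = 12*f (J(f, u) = 4*(f*3) = 4*(3*f) = 12*f)
Q(g) = 12*g² (Q(g) = (12*g)*g = 12*g²)
1/(8893 + Q(A(-1, -1))) = 1/(8893 + 12*(-1)²) = 1/(8893 + 12*1) = 1/(8893 + 12) = 1/8905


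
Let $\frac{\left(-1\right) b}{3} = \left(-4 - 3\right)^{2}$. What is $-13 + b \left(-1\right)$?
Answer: $134$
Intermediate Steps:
$b = -147$ ($b = - 3 \left(-4 - 3\right)^{2} = - 3 \left(-7\right)^{2} = \left(-3\right) 49 = -147$)
$-13 + b \left(-1\right) = -13 - -147 = -13 + 147 = 134$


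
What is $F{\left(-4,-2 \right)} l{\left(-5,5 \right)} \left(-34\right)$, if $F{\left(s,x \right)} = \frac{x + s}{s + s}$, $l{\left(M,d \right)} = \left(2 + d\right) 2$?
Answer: $-357$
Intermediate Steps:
$l{\left(M,d \right)} = 4 + 2 d$
$F{\left(s,x \right)} = \frac{s + x}{2 s}$
$F{\left(-4,-2 \right)} l{\left(-5,5 \right)} \left(-34\right) = \frac{-4 - 2}{2 \left(-4\right)} \left(4 + 2 \cdot 5\right) \left(-34\right) = \frac{1}{2} \left(- \frac{1}{4}\right) \left(-6\right) \left(4 + 10\right) \left(-34\right) = \frac{3}{4} \cdot 14 \left(-34\right) = \frac{21}{2} \left(-34\right) = -357$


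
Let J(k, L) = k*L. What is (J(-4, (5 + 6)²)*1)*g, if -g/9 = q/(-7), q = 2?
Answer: -8712/7 ≈ -1244.6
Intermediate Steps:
J(k, L) = L*k
g = 18/7 (g = -18/(-7) = -18*(-1)/7 = -9*(-2/7) = 18/7 ≈ 2.5714)
(J(-4, (5 + 6)²)*1)*g = (((5 + 6)²*(-4))*1)*(18/7) = ((11²*(-4))*1)*(18/7) = ((121*(-4))*1)*(18/7) = -484*1*(18/7) = -484*18/7 = -8712/7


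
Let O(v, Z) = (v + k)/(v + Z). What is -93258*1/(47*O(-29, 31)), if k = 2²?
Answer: 186516/1175 ≈ 158.74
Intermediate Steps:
k = 4
O(v, Z) = (4 + v)/(Z + v) (O(v, Z) = (v + 4)/(v + Z) = (4 + v)/(Z + v))
-93258*1/(47*O(-29, 31)) = -93258*(31 - 29)/(47*(4 - 29)) = -93258/((-25/2)*47) = -93258/(((½)*(-25))*47) = -93258/((-25/2*47)) = -93258/(-1175/2) = -93258*(-2/1175) = 186516/1175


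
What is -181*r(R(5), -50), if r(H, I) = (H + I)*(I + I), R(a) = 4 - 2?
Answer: -868800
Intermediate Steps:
R(a) = 2
r(H, I) = 2*I*(H + I) (r(H, I) = (H + I)*(2*I) = 2*I*(H + I))
-181*r(R(5), -50) = -362*(-50)*(2 - 50) = -362*(-50)*(-48) = -181*4800 = -868800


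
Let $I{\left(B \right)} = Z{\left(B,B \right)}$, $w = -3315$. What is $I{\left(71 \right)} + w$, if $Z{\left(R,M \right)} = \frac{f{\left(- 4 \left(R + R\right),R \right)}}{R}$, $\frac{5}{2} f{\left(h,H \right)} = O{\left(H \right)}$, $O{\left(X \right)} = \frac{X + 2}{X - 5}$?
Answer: $- \frac{38835152}{11715} \approx -3315.0$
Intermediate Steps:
$O{\left(X \right)} = \frac{2 + X}{-5 + X}$
$f{\left(h,H \right)} = \frac{2 \left(2 + H\right)}{5 \left(-5 + H\right)}$ ($f{\left(h,H \right)} = \frac{2 \frac{2 + H}{-5 + H}}{5} = \frac{2 \left(2 + H\right)}{5 \left(-5 + H\right)}$)
$Z{\left(R,M \right)} = \frac{2 \left(2 + R\right)}{5 R \left(-5 + R\right)}$ ($Z{\left(R,M \right)} = \frac{\frac{2}{5} \frac{1}{-5 + R} \left(2 + R\right)}{R} = \frac{2 \left(2 + R\right)}{5 R \left(-5 + R\right)}$)
$I{\left(B \right)} = \frac{2 \left(2 + B\right)}{5 B \left(-5 + B\right)}$
$I{\left(71 \right)} + w = \frac{2 \left(2 + 71\right)}{5 \cdot 71 \left(-5 + 71\right)} - 3315 = \frac{2}{5} \cdot \frac{1}{71} \cdot \frac{1}{66} \cdot 73 - 3315 = \frac{73}{11715} - 3315 = - \frac{38835152}{11715}$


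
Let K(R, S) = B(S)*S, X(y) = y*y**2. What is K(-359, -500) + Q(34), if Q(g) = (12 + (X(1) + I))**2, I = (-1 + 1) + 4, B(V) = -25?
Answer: 12789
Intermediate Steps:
I = 4 (I = 0 + 4 = 4)
X(y) = y**3
K(R, S) = -25*S
Q(g) = 289 (Q(g) = (12 + (1**3 + 4))**2 = (12 + (1 + 4))**2 = (12 + 5)**2 = 17**2 = 289)
K(-359, -500) + Q(34) = -25*(-500) + 289 = 12500 + 289 = 12789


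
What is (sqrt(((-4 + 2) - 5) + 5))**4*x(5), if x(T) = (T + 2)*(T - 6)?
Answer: -28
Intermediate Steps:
x(T) = (-6 + T)*(2 + T) (x(T) = (2 + T)*(-6 + T) = (-6 + T)*(2 + T))
(sqrt(((-4 + 2) - 5) + 5))**4*x(5) = (sqrt(((-4 + 2) - 5) + 5))**4*(-12 + 5**2 - 4*5) = (sqrt((-2 - 5) + 5))**4*(-12 + 25 - 20) = (sqrt(-7 + 5))**4*(-7) = (sqrt(-2))**4*(-7) = (I*sqrt(2))**4*(-7) = 4*(-7) = -28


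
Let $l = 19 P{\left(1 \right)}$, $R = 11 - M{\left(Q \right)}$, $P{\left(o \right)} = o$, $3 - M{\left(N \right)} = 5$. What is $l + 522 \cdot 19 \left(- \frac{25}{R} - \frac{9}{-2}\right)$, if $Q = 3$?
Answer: $\frac{332500}{13} \approx 25577.0$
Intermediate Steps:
$M{\left(N \right)} = -2$ ($M{\left(N \right)} = 3 - 5 = -2$)
$R = 13$ ($R = 11 - -2 = 11 + 2 = 13$)
$l = 19$ ($l = 19 \cdot 1 = 19$)
$l + 522 \cdot 19 \left(- \frac{25}{R} - \frac{9}{-2}\right) = 19 + 522 \cdot 19 \left(- \frac{25}{13} - \frac{9}{-2}\right) = 19 + 522 \cdot 19 \left(\left(-25\right) \frac{1}{13} - - \frac{9}{2}\right) = 19 + 522 \cdot 19 \left(- \frac{25}{13} + \frac{9}{2}\right) = 19 + 522 \cdot 19 \cdot \frac{67}{26} = 19 + 522 \cdot \frac{1273}{26} = 19 + \frac{332253}{13} = \frac{332500}{13}$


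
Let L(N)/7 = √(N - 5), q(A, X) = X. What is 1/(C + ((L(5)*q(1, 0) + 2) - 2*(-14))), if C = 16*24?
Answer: 1/414 ≈ 0.0024155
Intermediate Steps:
C = 384
L(N) = 7*√(-5 + N) (L(N) = 7*√(N - 5) = 7*√(-5 + N))
1/(C + ((L(5)*q(1, 0) + 2) - 2*(-14))) = 1/(384 + (((7*√(-5 + 5))*0 + 2) - 2*(-14))) = 1/(384 + (((7*√0)*0 + 2) + 28)) = 1/(384 + (((7*0)*0 + 2) + 28)) = 1/(384 + ((0*0 + 2) + 28)) = 1/(384 + ((0 + 2) + 28)) = 1/(384 + (2 + 28)) = 1/(384 + 30) = 1/414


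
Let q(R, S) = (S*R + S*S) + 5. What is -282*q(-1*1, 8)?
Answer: -17202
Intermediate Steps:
q(R, S) = 5 + S² + R*S (q(R, S) = (R*S + S²) + 5 = (S² + R*S) + 5 = 5 + S² + R*S)
-282*q(-1*1, 8) = -282*(5 + 8² - 1*1*8) = -282*(5 + 64 - 1*8) = -282*(5 + 64 - 8) = -282*61 = -17202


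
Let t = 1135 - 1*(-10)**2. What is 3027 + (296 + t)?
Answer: 4358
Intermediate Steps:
t = 1035 (t = 1135 - 1*100 = 1135 - 100 = 1035)
3027 + (296 + t) = 3027 + (296 + 1035) = 3027 + 1331 = 4358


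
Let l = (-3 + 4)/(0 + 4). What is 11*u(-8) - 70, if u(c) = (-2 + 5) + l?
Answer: -137/4 ≈ -34.250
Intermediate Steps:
l = 1/4 ≈ 0.25000
u(c) = 13/4 (u(c) = (-2 + 5) + 1/4 = 3 + 1/4 = 13/4)
11*u(-8) - 70 = 11*(13/4) - 70 = 143/4 - 70 = -137/4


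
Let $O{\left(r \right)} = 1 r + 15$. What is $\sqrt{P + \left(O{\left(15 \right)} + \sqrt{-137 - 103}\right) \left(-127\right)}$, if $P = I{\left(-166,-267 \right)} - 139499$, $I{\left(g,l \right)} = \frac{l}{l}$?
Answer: $2 \sqrt{-35827 - 127 i \sqrt{15}} \approx 2.5986 - 378.57 i$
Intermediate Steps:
$O{\left(r \right)} = 15 + r$ ($O{\left(r \right)} = r + 15 = 15 + r$)
$I{\left(g,l \right)} = 1$
$P = -139498$ ($P = 1 - 139499 = -139498$)
$\sqrt{P + \left(O{\left(15 \right)} + \sqrt{-137 - 103}\right) \left(-127\right)} = \sqrt{-139498 + \left(\left(15 + 15\right) + \sqrt{-137 - 103}\right) \left(-127\right)} = \sqrt{-139498 + \left(30 + \sqrt{-240}\right) \left(-127\right)} = \sqrt{-139498 + \left(30 + 4 i \sqrt{15}\right) \left(-127\right)} = \sqrt{-139498 - \left(3810 + 508 i \sqrt{15}\right)} = \sqrt{-143308 - 508 i \sqrt{15}}$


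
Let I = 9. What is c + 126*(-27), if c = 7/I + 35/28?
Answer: -122399/36 ≈ -3400.0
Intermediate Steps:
c = 73/36 (c = 7/9 + 35/28 = 7*(1/9) + 35*(1/28) = 7/9 + 5/4 = 73/36 ≈ 2.0278)
c + 126*(-27) = 73/36 + 126*(-27) = 73/36 - 3402 = -122399/36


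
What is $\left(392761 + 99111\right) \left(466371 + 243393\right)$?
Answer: $349113038208$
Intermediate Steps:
$\left(392761 + 99111\right) \left(466371 + 243393\right) = 491872 \cdot 709764 = 349113038208$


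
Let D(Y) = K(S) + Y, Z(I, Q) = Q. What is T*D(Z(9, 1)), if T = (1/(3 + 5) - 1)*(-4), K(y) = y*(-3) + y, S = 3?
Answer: -35/2 ≈ -17.500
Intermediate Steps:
K(y) = -2*y (K(y) = -3*y + y = -2*y)
D(Y) = -6 + Y (D(Y) = -2*3 + Y = -6 + Y)
T = 7/2 (T = (1/8 - 1)*(-4) = (⅛ - 1)*(-4) = -7/8*(-4) = 7/2 ≈ 3.5000)
T*D(Z(9, 1)) = 7*(-6 + 1)/2 = (7/2)*(-5) = -35/2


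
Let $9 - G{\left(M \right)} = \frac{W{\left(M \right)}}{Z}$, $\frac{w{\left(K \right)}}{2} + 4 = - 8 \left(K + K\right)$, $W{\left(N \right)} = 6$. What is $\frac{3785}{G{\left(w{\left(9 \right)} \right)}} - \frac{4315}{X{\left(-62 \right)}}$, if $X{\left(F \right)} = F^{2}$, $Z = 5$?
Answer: $\frac{72579415}{149916} \approx 484.13$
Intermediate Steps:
$w{\left(K \right)} = -8 - 32 K$ ($w{\left(K \right)} = -8 + 2 \left(- 8 \left(K + K\right)\right) = -8 + 2 \left(- 8 \cdot 2 K\right) = -8 + 2 \left(- 16 K\right) = -8 - 32 K$)
$G{\left(M \right)} = \frac{39}{5}$ ($G{\left(M \right)} = 9 - \frac{6}{5} = \frac{39}{5}$)
$\frac{3785}{G{\left(w{\left(9 \right)} \right)}} - \frac{4315}{X{\left(-62 \right)}} = \frac{3785}{\frac{39}{5}} - \frac{4315}{\left(-62\right)^{2}} = 3785 \cdot \frac{5}{39} - \frac{4315}{3844} = \frac{18925}{39} - \frac{4315}{3844} = \frac{72579415}{149916}$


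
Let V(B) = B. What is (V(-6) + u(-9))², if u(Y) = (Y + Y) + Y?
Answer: 1089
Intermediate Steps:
u(Y) = 3*Y (u(Y) = 2*Y + Y = 3*Y)
(V(-6) + u(-9))² = (-6 + 3*(-9))² = (-6 - 27)² = (-33)² = 1089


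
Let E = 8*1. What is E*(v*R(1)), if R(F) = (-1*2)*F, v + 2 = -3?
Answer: 80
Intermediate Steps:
v = -5 (v = -2 - 3 = -5)
R(F) = -2*F
E = 8
E*(v*R(1)) = 8*(-(-10)) = 8*(-5*(-2)) = 8*10 = 80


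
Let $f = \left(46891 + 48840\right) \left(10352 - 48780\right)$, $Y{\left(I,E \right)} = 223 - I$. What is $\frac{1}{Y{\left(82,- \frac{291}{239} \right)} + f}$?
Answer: $- \frac{1}{3678750727} \approx -2.7183 \cdot 10^{-10}$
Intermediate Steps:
$f = -3678750868$ ($f = 95731 \left(-38428\right) = -3678750868$)
$\frac{1}{Y{\left(82,- \frac{291}{239} \right)} + f} = \frac{1}{\left(223 - 82\right) - 3678750868} = \frac{1}{141 - 3678750868} = \frac{1}{-3678750727} = - \frac{1}{3678750727}$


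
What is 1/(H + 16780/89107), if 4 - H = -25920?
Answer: 89107/2310026648 ≈ 3.8574e-5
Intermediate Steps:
H = 25924 (H = 4 - 1*(-25920) = 4 + 25920 = 25924)
1/(H + 16780/89107) = 1/(25924 + 16780/89107) = 1/(2310026648/89107) = 89107/2310026648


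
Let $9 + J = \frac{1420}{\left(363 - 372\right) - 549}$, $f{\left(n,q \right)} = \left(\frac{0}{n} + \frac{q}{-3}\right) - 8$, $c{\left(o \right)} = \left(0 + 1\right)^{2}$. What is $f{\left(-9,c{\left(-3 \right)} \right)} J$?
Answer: $\frac{80525}{837} \approx 96.207$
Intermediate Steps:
$c{\left(o \right)} = 1$ ($c{\left(o \right)} = 1^{2} = 1$)
$f{\left(n,q \right)} = -8 - \frac{q}{3}$ ($f{\left(n,q \right)} = \left(0 + q \left(- \frac{1}{3}\right)\right) - 8 = \left(0 - \frac{q}{3}\right) - 8 = - \frac{q}{3} - 8 = -8 - \frac{q}{3}$)
$J = - \frac{3221}{279}$ ($J = -9 + \frac{1420}{\left(363 - 372\right) - 549} = -9 + \frac{1420}{-9 - 549} = -9 + \frac{1420}{-558} = -9 + 1420 \left(- \frac{1}{558}\right) = -9 - \frac{710}{279} = - \frac{3221}{279} \approx -11.545$)
$f{\left(-9,c{\left(-3 \right)} \right)} J = \left(-8 - \frac{1}{3}\right) \left(- \frac{3221}{279}\right) = \left(- \frac{25}{3}\right) \left(- \frac{3221}{279}\right) = \frac{80525}{837}$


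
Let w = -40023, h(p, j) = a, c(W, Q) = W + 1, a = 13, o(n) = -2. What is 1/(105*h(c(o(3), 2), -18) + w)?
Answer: -1/38658 ≈ -2.5868e-5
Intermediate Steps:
c(W, Q) = 1 + W
h(p, j) = 13
1/(105*h(c(o(3), 2), -18) + w) = 1/(105*13 - 40023) = 1/(1365 - 40023) = 1/(-38658) = -1/38658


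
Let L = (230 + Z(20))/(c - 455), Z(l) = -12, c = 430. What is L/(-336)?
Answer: 109/4200 ≈ 0.025952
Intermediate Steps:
L = -218/25 (L = (230 - 12)/(430 - 455) = 218/(-25) = 218*(-1/25) = -218/25 ≈ -8.7200)
L/(-336) = -218/25/(-336) = -218/25*(-1/336) = 109/4200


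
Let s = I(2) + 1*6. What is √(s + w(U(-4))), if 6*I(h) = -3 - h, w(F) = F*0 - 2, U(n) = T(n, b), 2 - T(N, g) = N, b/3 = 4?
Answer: √114/6 ≈ 1.7795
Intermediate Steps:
b = 12 (b = 3*4 = 12)
T(N, g) = 2 - N
U(n) = 2 - n
w(F) = -2 (w(F) = 0 - 2 = -2)
I(h) = -½ - h/6 (I(h) = (-3 - h)/6 = -½ - h/6)
s = 31/6 (s = (-½ - ⅙*2) + 1*6 = (-½ - ⅓) + 6 = -⅚ + 6 = 31/6 ≈ 5.1667)
√(s + w(U(-4))) = √(31/6 - 2) = √(19/6) = √114/6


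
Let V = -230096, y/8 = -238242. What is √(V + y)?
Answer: 4*I*√133502 ≈ 1461.5*I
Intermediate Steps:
y = -1905936 (y = 8*(-238242) = -1905936)
√(V + y) = √(-230096 - 1905936) = √(-2136032) = 4*I*√133502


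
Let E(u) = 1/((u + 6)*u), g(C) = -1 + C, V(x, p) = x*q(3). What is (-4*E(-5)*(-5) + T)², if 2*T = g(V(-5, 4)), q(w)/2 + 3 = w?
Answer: 81/4 ≈ 20.250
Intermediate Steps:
q(w) = -6 + 2*w
V(x, p) = 0 (V(x, p) = x*(-6 + 2*3) = x*(-6 + 6) = x*0 = 0)
E(u) = 1/(u*(6 + u)) (E(u) = 1/((6 + u)*u) = 1/(u*(6 + u)))
T = -½ (T = (-1 + 0)/2 = (½)*(-1) = -½ ≈ -0.50000)
(-4*E(-5)*(-5) + T)² = (-4/((-5)*(6 - 5))*(-5) - ½)² = (-(-4)/(5*1)*(-5) - ½)² = (-(-4)/5*(-5) - ½)² = (-4*(-⅕)*(-5) - ½)² = ((⅘)*(-5) - ½)² = (-4 - ½)² = (-9/2)² = 81/4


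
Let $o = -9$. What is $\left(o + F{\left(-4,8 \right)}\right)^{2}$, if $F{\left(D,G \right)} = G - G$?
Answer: $81$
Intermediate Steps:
$F{\left(D,G \right)} = 0$
$\left(o + F{\left(-4,8 \right)}\right)^{2} = \left(-9 + 0\right)^{2} = \left(-9\right)^{2} = 81$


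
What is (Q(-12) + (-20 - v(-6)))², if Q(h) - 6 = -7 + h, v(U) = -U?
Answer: 1521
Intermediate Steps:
Q(h) = -1 + h (Q(h) = 6 + (-7 + h) = -1 + h)
(Q(-12) + (-20 - v(-6)))² = ((-1 - 12) + (-20 - (-1)*(-6)))² = (-13 + (-20 - 1*6))² = (-13 + (-20 - 6))² = (-13 - 26)² = (-39)² = 1521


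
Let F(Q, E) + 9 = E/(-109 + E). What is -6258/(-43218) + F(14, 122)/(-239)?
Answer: 457798/3197103 ≈ 0.14319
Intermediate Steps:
F(Q, E) = -9 + E/(-109 + E)
-6258/(-43218) + F(14, 122)/(-239) = -6258/(-43218) + ((981 - 8*122)/(-109 + 122))/(-239) = -6258*(-1/43218) + ((981 - 976)/13)*(-1/239) = 149/1029 + ((1/13)*5)*(-1/239) = 149/1029 + (5/13)*(-1/239) = 149/1029 - 5/3107 = 457798/3197103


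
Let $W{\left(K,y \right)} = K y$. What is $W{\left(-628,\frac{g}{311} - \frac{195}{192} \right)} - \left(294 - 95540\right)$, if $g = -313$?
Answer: $\frac{480262875}{4976} \approx 96516.0$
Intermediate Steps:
$W{\left(-628,\frac{g}{311} - \frac{195}{192} \right)} - \left(294 - 95540\right) = - 628 \left(- \frac{313}{311} - \frac{195}{192}\right) - \left(294 - 95540\right) = - 628 \left(\left(-313\right) \frac{1}{311} - \frac{65}{64}\right) - \left(294 - 95540\right) = - 628 \left(- \frac{313}{311} - \frac{65}{64}\right) - -95246 = \left(-628\right) \left(- \frac{40247}{19904}\right) + 95246 = \frac{6318779}{4976} + 95246 = \frac{480262875}{4976}$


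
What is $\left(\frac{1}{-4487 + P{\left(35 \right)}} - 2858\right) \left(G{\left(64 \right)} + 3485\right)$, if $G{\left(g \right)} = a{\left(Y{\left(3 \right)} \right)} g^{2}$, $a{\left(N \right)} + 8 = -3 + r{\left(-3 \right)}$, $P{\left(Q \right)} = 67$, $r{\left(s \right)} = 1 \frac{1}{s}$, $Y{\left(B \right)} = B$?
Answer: $\frac{31905133099}{260} \approx 1.2271 \cdot 10^{8}$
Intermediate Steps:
$r{\left(s \right)} = \frac{1}{s}$
$a{\left(N \right)} = - \frac{34}{3}$ ($a{\left(N \right)} = -8 - \left(3 - \frac{1}{-3}\right) = -8 - \frac{10}{3} = - \frac{34}{3}$)
$G{\left(g \right)} = - \frac{34 g^{2}}{3}$
$\left(\frac{1}{-4487 + P{\left(35 \right)}} - 2858\right) \left(G{\left(64 \right)} + 3485\right) = \left(\frac{1}{-4487 + 67} - 2858\right) \left(- \frac{34 \cdot 64^{2}}{3} + 3485\right) = \left(\frac{1}{-4420} - 2858\right) \left(\left(- \frac{34}{3}\right) 4096 + 3485\right) = \left(- \frac{1}{4420} - 2858\right) \left(- \frac{139264}{3} + 3485\right) = \left(- \frac{12632361}{4420}\right) \left(- \frac{128809}{3}\right) = \frac{31905133099}{260}$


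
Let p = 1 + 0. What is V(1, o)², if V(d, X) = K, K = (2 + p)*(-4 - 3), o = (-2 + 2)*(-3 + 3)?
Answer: 441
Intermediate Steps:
o = 0 (o = 0*0 = 0)
p = 1
K = -21 (K = (2 + 1)*(-4 - 3) = 3*(-7) = -21)
V(d, X) = -21
V(1, o)² = (-21)² = 441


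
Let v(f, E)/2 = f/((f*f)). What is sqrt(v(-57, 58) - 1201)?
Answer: I*sqrt(3902163)/57 ≈ 34.656*I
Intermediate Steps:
v(f, E) = 2/f (v(f, E) = 2*(f/((f*f))) = 2*(f/(f**2)) = 2*(f/f**2) = 2/f)
sqrt(v(-57, 58) - 1201) = sqrt(2/(-57) - 1201) = sqrt(2*(-1/57) - 1201) = sqrt(-2/57 - 1201) = sqrt(-68459/57) = I*sqrt(3902163)/57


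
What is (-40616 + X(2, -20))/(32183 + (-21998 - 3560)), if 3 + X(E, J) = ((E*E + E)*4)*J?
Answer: -41099/6625 ≈ -6.2036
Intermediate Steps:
X(E, J) = -3 + J*(4*E + 4*E²) (X(E, J) = -3 + ((E*E + E)*4)*J = -3 + ((E² + E)*4)*J = -3 + ((E + E²)*4)*J = -3 + (4*E + 4*E²)*J = -3 + J*(4*E + 4*E²))
(-40616 + X(2, -20))/(32183 + (-21998 - 3560)) = (-40616 + (-3 + 4*2*(-20) + 4*(-20)*2²))/(32183 + (-21998 - 3560)) = (-40616 + (-3 - 160 + 4*(-20)*4))/(32183 - 25558) = (-40616 + (-3 - 160 - 320))/6625 = (-40616 - 483)*(1/6625) = -41099*1/6625 = -41099/6625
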